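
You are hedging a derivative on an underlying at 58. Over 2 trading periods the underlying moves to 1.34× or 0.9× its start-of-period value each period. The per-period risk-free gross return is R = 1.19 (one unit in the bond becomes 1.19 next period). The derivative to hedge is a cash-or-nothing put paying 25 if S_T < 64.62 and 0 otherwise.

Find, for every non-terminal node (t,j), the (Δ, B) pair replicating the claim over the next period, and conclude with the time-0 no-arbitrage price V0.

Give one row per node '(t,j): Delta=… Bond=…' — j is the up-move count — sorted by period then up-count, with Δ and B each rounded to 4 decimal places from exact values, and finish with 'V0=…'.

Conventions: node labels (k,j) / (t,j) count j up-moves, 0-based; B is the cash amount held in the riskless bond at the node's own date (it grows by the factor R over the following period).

Arbitrage-free pricing uses the up-move probability p* = (R−d)/(u−d) = 0.6591, discounting each step at R = 1.19.
At maturity the claim pays: V(2,0)=25.0000, V(2,1)=0.0000, V(2,2)=0.0000
Node (1,0) S=52.2000: V=(p*·0.0000+(1−p*)·25.0000)/1.19=7.1620; Δ=(0.0000−25.0000)/(69.9480−46.9800)=-1.0885; B=V−Δ·S=63.9801
Node (1,1) S=77.7200: V=(p*·0.0000+(1−p*)·0.0000)/1.19=0.0000; Δ=(0.0000−0.0000)/(104.1448−69.9480)=0.0000; B=V−Δ·S=0.0000
Node (0,0) S=58.0000: V=(p*·0.0000+(1−p*)·7.1620)/1.19=2.0517; Δ=(0.0000−7.1620)/(77.7200−52.2000)=-0.2806; B=V−Δ·S=18.3289
Verification: the root portfolio costs Δ(0,0)·S0 + B(0,0) = 2.0517, matching V0.

(0,0): Delta=-0.2806 Bond=18.3289
(1,0): Delta=-1.0885 Bond=63.9801
(1,1): Delta=0.0000 Bond=0.0000
V0=2.0517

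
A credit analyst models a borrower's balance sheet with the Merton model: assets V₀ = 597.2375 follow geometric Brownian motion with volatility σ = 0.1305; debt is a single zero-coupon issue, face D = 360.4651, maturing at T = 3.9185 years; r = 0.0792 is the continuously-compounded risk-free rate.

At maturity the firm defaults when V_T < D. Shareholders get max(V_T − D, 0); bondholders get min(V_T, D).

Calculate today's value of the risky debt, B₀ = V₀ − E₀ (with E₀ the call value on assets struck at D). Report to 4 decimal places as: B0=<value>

B0=264.2686

Equity is a call on the firm's assets struck at D = 360.4651:
d₁ = [ln(V₀/D) + (r + σ²/2)T] / (σ√T)
   = [ln(597.2375/360.4651) + (0.0792 + 0.5·0.1305²)·3.9185] / (0.1305·√3.9185)
   = [0.504920 + 0.343712] / 0.258327 = 3.285101
d₂ = d₁ − σ√T = 3.285101 − 0.258327 = 3.026773
N(d₁) = 0.999490,  N(d₂) = 0.998764,  e^(−rT) = 0.733194
E₀ = V₀·N(d₁) − D·e^(−rT)·N(d₂)
   = 597.2375·0.999490 − 360.4651·0.733194·0.998764 = 332.968925
B₀ = V₀ − E₀ = 597.2375 − 332.968925 = 264.268575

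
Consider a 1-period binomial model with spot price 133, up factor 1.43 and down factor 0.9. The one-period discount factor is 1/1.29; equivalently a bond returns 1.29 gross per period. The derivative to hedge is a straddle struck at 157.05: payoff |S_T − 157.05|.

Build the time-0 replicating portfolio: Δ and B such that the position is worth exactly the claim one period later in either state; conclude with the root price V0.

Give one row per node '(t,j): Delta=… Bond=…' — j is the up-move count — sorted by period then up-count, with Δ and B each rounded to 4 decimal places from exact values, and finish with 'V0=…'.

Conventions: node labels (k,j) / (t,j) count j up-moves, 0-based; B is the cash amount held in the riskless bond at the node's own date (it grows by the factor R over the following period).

Risk-neutral probability p* = (R−d)/(u−d) = (1.29−0.9)/(1.43−0.9) = 0.7358.
Expiry values: V(1,0)=37.3500, V(1,1)=33.1400
  t=0,j=0: stock 133.0000 → up 190.1900 (V=33.1400), down 119.7000 (V=37.3500). Price 26.5520; hedge Δ=-0.0597, bond B=34.4954.
As a check, the time-0 holding Δ(0,0)·S0 + B(0,0) comes to 26.5520 — exactly V0.

(0,0): Delta=-0.0597 Bond=34.4954
V0=26.5520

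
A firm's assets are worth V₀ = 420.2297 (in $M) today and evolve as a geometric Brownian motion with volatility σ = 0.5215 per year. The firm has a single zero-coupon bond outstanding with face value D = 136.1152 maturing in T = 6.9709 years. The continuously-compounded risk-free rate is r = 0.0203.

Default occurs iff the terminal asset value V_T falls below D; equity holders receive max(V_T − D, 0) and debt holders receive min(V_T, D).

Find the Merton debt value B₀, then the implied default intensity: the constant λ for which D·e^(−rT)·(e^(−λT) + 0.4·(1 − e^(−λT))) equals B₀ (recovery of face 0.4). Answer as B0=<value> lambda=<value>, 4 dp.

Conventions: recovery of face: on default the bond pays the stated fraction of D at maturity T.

Apply the equity-as-call identities (strike 136.1152, horizon 6.9709 years):
d₁ = [ln(V₀/D) + (r + σ²/2)T] / (σ√T)
   = [ln(420.2297/136.1152) + (0.0203 + 0.5·0.5215²)·6.9709] / (0.5215·√6.9709)
   = [1.127300 + 1.089420] / 1.376888 = 1.609949
d₂ = d₁ − σ√T = 1.609949 − 1.376888 = 0.233061
N(d₁) = 0.946295,  N(d₂) = 0.592143,  e^(−rT) = 0.868047
E₀ = V₀·N(d₁) − D·e^(−rT)·N(d₂)
   = 420.2297·0.946295 − 136.1152·0.868047·0.592143 = 327.697190
B₀ = V₀ − E₀ = 420.2297 − 327.697190 = 92.532510
e^(−λT) = (B₀·e^(rT)/D − 0.4)/(1 − 0.4) = (92.5325·1.152011/136.1152 − 0.4)/0.6 = 0.63858157
λ = −ln(0.63858157)/6.9709 = 0.064340

B0=92.5325 lambda=0.0643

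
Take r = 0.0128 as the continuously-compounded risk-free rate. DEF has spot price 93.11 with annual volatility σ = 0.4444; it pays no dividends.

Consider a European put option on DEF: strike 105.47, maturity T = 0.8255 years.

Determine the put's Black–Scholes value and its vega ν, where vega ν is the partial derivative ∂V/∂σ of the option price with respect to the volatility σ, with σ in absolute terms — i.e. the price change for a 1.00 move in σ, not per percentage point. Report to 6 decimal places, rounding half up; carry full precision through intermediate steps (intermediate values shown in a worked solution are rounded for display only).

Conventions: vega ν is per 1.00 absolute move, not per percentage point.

price = 22.039766
ν = 33.639731

σ√T = 0.4444·√0.8255 = 0.403769
d₁ = (ln(S/K) + (r+σ²/2)T) / (σ√T) = (ln(93.11/105.47) + (0.0128+0.4444²/2)·0.8255) / 0.403769 = (-0.124645 + 0.092081) / 0.403769 = -0.080650
d₂ = d₁ − σ√T = -0.080650 − 0.403769 = -0.484419
e^{−rT} = 0.989489
N(−d₁) = 0.532140,  N(−d₂) = 0.685956
Put price V = K·e^{−rT}·N(−d₂) − S·N(−d₁) = 71.587313 − 49.547547 = 22.039766
φ(d₁) = (1/√(2π))·e^{−d₁²/2} = 0.397647
ν = S·φ(d₁)·√T = 33.639731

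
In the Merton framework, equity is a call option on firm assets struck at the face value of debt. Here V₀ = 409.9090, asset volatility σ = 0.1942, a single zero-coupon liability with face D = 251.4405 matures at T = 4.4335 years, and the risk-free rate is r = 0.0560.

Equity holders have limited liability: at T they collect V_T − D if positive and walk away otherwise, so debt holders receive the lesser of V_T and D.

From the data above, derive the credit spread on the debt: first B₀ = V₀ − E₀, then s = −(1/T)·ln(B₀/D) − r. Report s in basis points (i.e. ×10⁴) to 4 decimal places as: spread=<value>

spread=18.6968

Work the structural quantities from V₀ = 409.9090 against face 251.4405:
d₁ = [ln(V₀/D) + (r + σ²/2)T] / (σ√T)
   = [ln(409.9090/251.4405) + (0.0560 + 0.5·0.1942²)·4.4335] / (0.1942·√4.4335)
   = [0.488729 + 0.331878] / 0.408905 = 2.006838
d₂ = d₁ − σ√T = 2.006838 − 0.408905 = 1.597933
N(d₁) = 0.977617,  N(d₂) = 0.944971,  e^(−rT) = 0.780145
E₀ = V₀·N(d₁) − D·e^(−rT)·N(d₂)
   = 409.9090·0.977617 − 251.4405·0.780145·0.944971 = 215.368351
B₀ = V₀ − E₀ = 409.9090 − 215.368351 = 194.540649
spread = −(1/T)·ln(B₀/D) − r = −(1/4.4335)·ln(194.540649/251.4405) − 0.0560 = 0.00186968
in basis points: 0.00186968 × 10⁴ = 18.6968 bp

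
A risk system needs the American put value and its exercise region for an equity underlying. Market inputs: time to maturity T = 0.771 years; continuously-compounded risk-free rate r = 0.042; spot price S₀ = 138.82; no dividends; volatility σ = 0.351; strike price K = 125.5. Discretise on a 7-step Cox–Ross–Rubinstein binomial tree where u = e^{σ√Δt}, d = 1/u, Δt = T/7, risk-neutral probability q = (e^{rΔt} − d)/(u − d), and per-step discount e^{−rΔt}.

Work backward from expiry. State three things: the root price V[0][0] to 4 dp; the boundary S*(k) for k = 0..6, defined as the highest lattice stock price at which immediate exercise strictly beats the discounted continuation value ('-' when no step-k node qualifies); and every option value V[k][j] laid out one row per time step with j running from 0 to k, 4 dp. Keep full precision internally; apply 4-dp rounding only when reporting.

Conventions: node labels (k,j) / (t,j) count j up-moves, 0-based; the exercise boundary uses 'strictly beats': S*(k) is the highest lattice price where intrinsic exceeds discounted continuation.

params: Δt=0.11014 u=1.12355 d=0.89004 q=0.49077 e^(-rΔt)=0.99538
t_7 payoffs: 64.0788 47.9648 27.6231 1.9447 0.0000 0.0000 0.0000 0.0000
t_6: node(6,0) S=69.0095 payoff=56.4905 vs cont=55.9113 → 56.4905 [stop]  node(6,1) S=87.1144 payoff=38.3856 vs cont=37.8064 → 38.3856 [stop]  node(6,2) S=109.9692 payoff=15.5308 vs cont=14.9516 → 15.5308 [stop]  node(6,3) S=138.8200 payoff=0.0000 vs cont=0.9857 → 0.9857 [wait]  node(6,4) S=175.2400 payoff=0.0000 vs cont=0.0000 → 0.0000 [wait]  node(6,5) S=221.2149 payoff=0.0000 vs cont=0.0000 → 0.0000 [wait]  node(6,6) S=279.2515 payoff=0.0000 vs cont=0.0000 → 0.0000 [wait]  ⇒ S*(6)=109.9692
t_5: node(5,0) S=77.5352 payoff=47.9648 vs cont=47.3855 → 47.9648 [stop]  node(5,1) S=97.8769 payoff=27.6231 vs cont=27.0439 → 27.6231 [stop]  node(5,2) S=123.5553 payoff=1.9447 vs cont=8.3538 → 8.3538 [wait]  node(5,3) S=155.9706 payoff=0.0000 vs cont=0.4996 → 0.4996 [wait]  node(5,4) S=196.8900 payoff=0.0000 vs cont=0.0000 → 0.0000 [wait]  node(5,5) S=248.5449 payoff=0.0000 vs cont=0.0000 → 0.0000 [wait]  ⇒ S*(5)=97.8769
t_4: node(4,0) S=87.1144 payoff=38.3856 vs cont=37.8064 → 38.3856 [stop]  node(4,1) S=109.9692 payoff=15.5308 vs cont=18.0825 → 18.0825 [wait]  node(4,2) S=138.8200 payoff=0.0000 vs cont=4.4785 → 4.4785 [wait]  node(4,3) S=175.2400 payoff=0.0000 vs cont=0.2533 → 0.2533 [wait]  node(4,4) S=221.2149 payoff=0.0000 vs cont=0.0000 → 0.0000 [wait]  ⇒ S*(4)=87.1144
t_3: node(3,0) S=97.8769 payoff=27.6231 vs cont=28.2903 → 28.2903 [wait]  node(3,1) S=123.5553 payoff=1.9447 vs cont=11.3535 → 11.3535 [wait]  node(3,2) S=155.9706 payoff=0.0000 vs cont=2.3938 → 2.3938 [wait]  node(3,3) S=196.8900 payoff=0.0000 vs cont=0.1284 → 0.1284 [wait]  ⇒ S*(3)=-
t_2: node(2,0) S=109.9692 payoff=15.5308 vs cont=19.8861 → 19.8861 [wait]  node(2,1) S=138.8200 payoff=0.0000 vs cont=6.9242 → 6.9242 [wait]  node(2,2) S=175.2400 payoff=0.0000 vs cont=1.2761 → 1.2761 [wait]  ⇒ S*(2)=-
t_1: node(1,0) S=123.5553 payoff=1.9447 vs cont=13.4624 → 13.4624 [wait]  node(1,1) S=155.9706 payoff=0.0000 vs cont=4.1331 → 4.1331 [wait]  ⇒ S*(1)=-
t_0: node(0,0) S=138.8200 payoff=0.0000 vs cont=8.8429 → 8.8429 [wait]  ⇒ S*(0)=-

price = 8.8429
boundary = - - - - 87.1144 97.8769 109.9692
tree:
8.8429
13.4624 4.1331
19.8861 6.9242 1.2761
28.2903 11.3535 2.3938 0.1284
38.3856 18.0825 4.4785 0.2533 0.0000
47.9648 27.6231 8.3538 0.4996 0.0000 0.0000
56.4905 38.3856 15.5308 0.9857 0.0000 0.0000 0.0000
64.0788 47.9648 27.6231 1.9447 0.0000 0.0000 0.0000 0.0000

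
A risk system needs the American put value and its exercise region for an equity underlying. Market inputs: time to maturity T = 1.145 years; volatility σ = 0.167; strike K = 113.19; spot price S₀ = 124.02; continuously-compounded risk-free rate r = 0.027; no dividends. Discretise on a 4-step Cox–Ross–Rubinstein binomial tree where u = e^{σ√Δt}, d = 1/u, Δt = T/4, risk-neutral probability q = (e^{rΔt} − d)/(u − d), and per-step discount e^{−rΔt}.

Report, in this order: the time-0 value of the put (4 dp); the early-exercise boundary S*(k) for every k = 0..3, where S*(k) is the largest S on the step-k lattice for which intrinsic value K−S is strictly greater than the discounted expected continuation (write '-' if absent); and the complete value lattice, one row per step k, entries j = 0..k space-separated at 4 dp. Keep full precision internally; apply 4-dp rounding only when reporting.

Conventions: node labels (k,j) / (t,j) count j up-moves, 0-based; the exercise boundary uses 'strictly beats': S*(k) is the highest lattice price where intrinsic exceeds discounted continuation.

Δt=0.28625  u=1.09346  d=0.91453  q=0.52104  discount=0.99230
step 4 (expiry): payoffs max(K−S,0) = 26.4385 9.4648 0.0000 0.0000 0.0000
step 3: (k=3,j=0): S=94.8594, K−S=18.3306, hold=17.4591 ⇒ V=18.3306 exercise | (k=3,j=1): S=113.4196, K−S=0.0000, hold=4.4984 ⇒ V=4.4984 continue | (k=3,j=2): S=135.6112, K−S=0.0000, hold=0.0000 ⇒ V=0.0000 continue | (k=3,j=3): S=162.1448, K−S=0.0000, hold=0.0000 ⇒ V=0.0000 continue  boundary S*=94.8594
step 2: (k=2,j=0): S=103.7252, K−S=9.4648, hold=11.0378 ⇒ V=11.0378 continue | (k=2,j=1): S=124.0200, K−S=0.0000, hold=2.1380 ⇒ V=2.1380 continue | (k=2,j=2): S=148.2857, K−S=0.0000, hold=0.0000 ⇒ V=0.0000 continue  boundary S*=-
step 1: (k=1,j=0): S=113.4196, K−S=0.0000, hold=6.3514 ⇒ V=6.3514 continue | (k=1,j=1): S=135.6112, K−S=0.0000, hold=1.0161 ⇒ V=1.0161 continue  boundary S*=-
step 0: (k=0,j=0): S=124.0200, K−S=0.0000, hold=3.5440 ⇒ V=3.5440 continue  boundary S*=-

price = 3.5440
boundary = - - - 94.8594
tree:
3.5440
6.3514 1.0161
11.0378 2.1380 0.0000
18.3306 4.4984 0.0000 0.0000
26.4385 9.4648 0.0000 0.0000 0.0000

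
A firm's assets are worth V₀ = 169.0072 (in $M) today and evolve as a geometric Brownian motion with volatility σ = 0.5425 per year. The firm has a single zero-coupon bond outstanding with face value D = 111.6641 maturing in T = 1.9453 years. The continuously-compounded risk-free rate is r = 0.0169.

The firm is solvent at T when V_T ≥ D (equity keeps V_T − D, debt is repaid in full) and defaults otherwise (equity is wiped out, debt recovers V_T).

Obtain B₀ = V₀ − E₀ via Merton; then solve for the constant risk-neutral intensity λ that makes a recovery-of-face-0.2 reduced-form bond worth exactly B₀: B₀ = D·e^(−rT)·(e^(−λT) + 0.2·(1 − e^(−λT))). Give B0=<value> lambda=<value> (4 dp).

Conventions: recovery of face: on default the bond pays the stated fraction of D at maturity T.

B0=91.2132 lambda=0.1114

Work the structural quantities from V₀ = 169.0072 against face 111.6641:
d₁ = [ln(V₀/D) + (r + σ²/2)T] / (σ√T)
   = [ln(169.0072/111.6641) + (0.0169 + 0.5·0.5425²)·1.9453] / (0.5425·√1.9453)
   = [0.414446 + 0.319133] / 0.756647 = 0.969513
d₂ = d₁ − σ√T = 0.969513 − 0.756647 = 0.212866
N(d₁) = 0.833855,  N(d₂) = 0.584284,  e^(−rT) = 0.967659
E₀ = V₀·N(d₁) − D·e^(−rT)·N(d₂)
   = 169.0072·0.833855 − 111.6641·0.967659·0.584284 = 77.794007
B₀ = V₀ − E₀ = 169.0072 − 77.794007 = 91.213193
e^(−λT) = (B₀·e^(rT)/D − 0.2)/(1 − 0.2) = (91.2132·1.033422/111.6641 − 0.2)/0.8 = 0.80519279
λ = −ln(0.80519279)/1.9453 = 0.111383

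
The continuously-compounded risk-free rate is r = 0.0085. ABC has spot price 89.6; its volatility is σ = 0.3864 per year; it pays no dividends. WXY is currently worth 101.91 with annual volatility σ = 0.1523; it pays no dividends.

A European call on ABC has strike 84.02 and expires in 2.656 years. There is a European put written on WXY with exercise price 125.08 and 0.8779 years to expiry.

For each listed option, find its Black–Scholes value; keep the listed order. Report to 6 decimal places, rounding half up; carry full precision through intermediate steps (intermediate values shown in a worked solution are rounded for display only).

price(ABC call K=84.02) = 25.144648
price(WXY put K=125.08) = 22.849514

[ABC call K=84.02]
σ√T = 0.3864·√2.656 = 0.629725
d₁ = (ln(S/K) + (r+σ²/2)T) / (σ√T) = (ln(89.6/84.02) + (0.0085+0.3864²/2)·2.656) / 0.629725 = (0.064300 + 0.220853) / 0.629725 = 0.452822
d₂ = d₁ − σ√T = 0.452822 − 0.629725 = -0.176903
e^{−rT} = 0.977677
N(d₁) = 0.674662,  N(d₂) = 0.429792
price = S·N(d₁) − K·e^{−rT}·N(d₂) = 60.449672 − 35.305025 = 25.144648
[WXY put K=125.08]
σ√T = 0.1523·√0.8779 = 0.142699
d₁ = (ln(S/K) + (r+σ²/2)T) / (σ√T) = (ln(101.91/125.08) + (0.0085+0.1523²/2)·0.8779) / 0.142699 = (-0.204863 + 0.017644) / 0.142699 = -1.311986
d₂ = d₁ − σ√T = -1.311986 − 0.142699 = -1.454686
e^{−rT} = 0.992566
N(−d₁) = 0.905238,  N(−d₂) = 0.927122
price = K·e^{−rT}·N(−d₂) − S·N(−d₁) = 115.102275 − 92.252761 = 22.849514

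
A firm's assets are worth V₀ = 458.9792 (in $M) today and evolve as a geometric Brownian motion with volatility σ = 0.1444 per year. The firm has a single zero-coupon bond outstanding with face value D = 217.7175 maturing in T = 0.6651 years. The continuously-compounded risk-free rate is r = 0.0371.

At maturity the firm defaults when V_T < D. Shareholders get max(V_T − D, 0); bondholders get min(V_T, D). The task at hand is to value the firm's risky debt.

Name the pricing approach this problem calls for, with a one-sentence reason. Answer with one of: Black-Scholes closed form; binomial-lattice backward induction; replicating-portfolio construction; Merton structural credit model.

Key observation: the data describe a firm's assets (V₀ = 458.9792, GBM) and a single zero-coupon debt of face 217.7175, so credit quantities follow from equity-as-call in the structural model.

framework: Merton structural credit model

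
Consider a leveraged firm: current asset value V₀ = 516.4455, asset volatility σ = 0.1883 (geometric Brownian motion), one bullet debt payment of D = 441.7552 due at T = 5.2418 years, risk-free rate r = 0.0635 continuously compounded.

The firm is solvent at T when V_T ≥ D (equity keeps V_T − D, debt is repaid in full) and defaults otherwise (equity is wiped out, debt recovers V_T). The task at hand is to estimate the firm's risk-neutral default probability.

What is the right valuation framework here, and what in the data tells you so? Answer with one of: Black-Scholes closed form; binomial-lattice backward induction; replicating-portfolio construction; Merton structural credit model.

framework: Merton structural credit model

Key observation: with the firm-asset dynamics (V₀ = 516.4455) and a single zero-coupon liability of face 441.7552 given, debt value, spread, and default probability all derive from the option view of the balance sheet.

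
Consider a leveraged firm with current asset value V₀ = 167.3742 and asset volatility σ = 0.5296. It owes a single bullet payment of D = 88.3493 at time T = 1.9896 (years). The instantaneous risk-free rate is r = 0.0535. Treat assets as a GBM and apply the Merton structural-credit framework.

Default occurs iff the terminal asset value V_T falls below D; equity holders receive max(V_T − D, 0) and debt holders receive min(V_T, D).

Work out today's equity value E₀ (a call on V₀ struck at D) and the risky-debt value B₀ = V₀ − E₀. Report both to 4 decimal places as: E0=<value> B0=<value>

Equity is a call on the firm's assets struck at D = 88.3493:
d₁ = [ln(V₀/D) + (r + σ²/2)T] / (σ√T)
   = [ln(167.3742/88.3493) + (0.0535 + 0.5·0.5296²)·1.9896] / (0.5296·√1.9896)
   = [0.638934 + 0.385461] / 0.747018 = 1.371313
d₂ = d₁ − σ√T = 1.371313 − 0.747018 = 0.624295
N(d₁) = 0.914861,  N(d₂) = 0.733783,  e^(−rT) = 0.899026
E₀ = V₀·N(d₁) − D·e^(−rT)·N(d₂)
   = 167.3742·0.914861 − 88.3493·0.899026·0.733783 = 94.841030
B₀ = V₀ − E₀ = 167.3742 − 94.841030 = 72.533170

E0=94.8410 B0=72.5332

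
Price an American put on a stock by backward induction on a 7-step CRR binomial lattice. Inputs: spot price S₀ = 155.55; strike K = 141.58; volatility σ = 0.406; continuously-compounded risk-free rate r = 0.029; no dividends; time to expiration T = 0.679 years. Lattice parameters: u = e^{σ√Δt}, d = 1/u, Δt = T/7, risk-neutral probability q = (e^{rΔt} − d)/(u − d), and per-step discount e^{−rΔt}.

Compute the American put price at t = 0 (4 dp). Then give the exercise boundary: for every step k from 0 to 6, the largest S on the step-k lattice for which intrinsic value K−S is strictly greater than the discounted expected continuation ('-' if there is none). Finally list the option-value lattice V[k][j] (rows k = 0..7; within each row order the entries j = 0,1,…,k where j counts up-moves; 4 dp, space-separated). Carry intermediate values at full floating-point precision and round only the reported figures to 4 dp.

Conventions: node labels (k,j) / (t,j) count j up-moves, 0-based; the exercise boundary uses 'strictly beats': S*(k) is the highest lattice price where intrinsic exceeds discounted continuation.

price = 12.5066
boundary = - - - - 93.8010 106.4445 120.7921
tree:
12.5066
18.4018 6.1818
26.2932 9.9452 2.1336
36.2400 15.6520 3.8098 0.3269
47.7790 23.9293 6.7603 0.6300 0.0000
58.9207 35.1355 11.9072 1.2138 0.0000 0.0000
68.7390 47.7790 20.7879 2.3387 0.0000 0.0000 0.0000
77.3910 58.9207 35.1355 4.5062 0.0000 0.0000 0.0000 0.0000

Δt=0.09700, u=1.13479, d=0.88122, q=0.47954, disc=e^(-rΔt)=0.99719
k=7 terminal: V=max(K-S,0) → 77.3910 58.9207 35.1355 4.5062 0.0000 0.0000 0.0000 0.0000
k=6: j=0 S=72.8410 intr=68.7390 cont=68.3413 V=68.7390[EX]; j=1 S=93.8010 intr=47.7790 cont=47.3813 V=47.7790[EX]; j=2 S=120.7921 intr=20.7879 cont=20.3901 V=20.7879[EX]; j=3 S=155.5500 intr=0.0000 cont=2.3387 V=2.3387[hold]; j=4 S=200.3094 intr=0.0000 cont=0.0000 V=0.0000[hold]; j=5 S=257.9483 intr=0.0000 cont=0.0000 V=0.0000[hold]; j=6 S=332.1727 intr=0.0000 cont=0.0000 V=0.0000[hold]  S*(6)=120.7921
k=5: j=0 S=82.6593 intr=58.9207 cont=58.5230 V=58.9207[EX]; j=1 S=106.4445 intr=35.1355 cont=34.7378 V=35.1355[EX]; j=2 S=137.0738 intr=4.5062 cont=11.9072 V=11.9072[hold]; j=3 S=176.5166 intr=0.0000 cont=1.2138 V=1.2138[hold]; j=4 S=227.3092 intr=0.0000 cont=0.0000 V=0.0000[hold]; j=5 S=292.7173 intr=0.0000 cont=0.0000 V=0.0000[hold]  S*(5)=106.4445
k=4: j=0 S=93.8010 intr=47.7790 cont=47.3813 V=47.7790[EX]; j=1 S=120.7921 intr=20.7879 cont=23.9293 V=23.9293[hold]; j=2 S=155.5500 intr=0.0000 cont=6.7603 V=6.7603[hold]; j=3 S=200.3094 intr=0.0000 cont=0.6300 V=0.6300[hold]; j=4 S=257.9483 intr=0.0000 cont=0.0000 V=0.0000[hold]  S*(4)=93.8010
k=3: j=0 S=106.4445 intr=35.1355 cont=36.2400 V=36.2400[hold]; j=1 S=137.0738 intr=4.5062 cont=15.6520 V=15.6520[hold]; j=2 S=176.5166 intr=0.0000 cont=3.8098 V=3.8098[hold]; j=3 S=227.3092 intr=0.0000 cont=0.3269 V=0.3269[hold]  S*(3)=-
k=2: j=0 S=120.7921 intr=20.7879 cont=26.2932 V=26.2932[hold]; j=1 S=155.5500 intr=0.0000 cont=9.9452 V=9.9452[hold]; j=2 S=200.3094 intr=0.0000 cont=2.1336 V=2.1336[hold]  S*(2)=-
k=1: j=0 S=137.0738 intr=4.5062 cont=18.4018 V=18.4018[hold]; j=1 S=176.5166 intr=0.0000 cont=6.1818 V=6.1818[hold]  S*(1)=-
k=0: j=0 S=155.5500 intr=0.0000 cont=12.5066 V=12.5066[hold]  S*(0)=-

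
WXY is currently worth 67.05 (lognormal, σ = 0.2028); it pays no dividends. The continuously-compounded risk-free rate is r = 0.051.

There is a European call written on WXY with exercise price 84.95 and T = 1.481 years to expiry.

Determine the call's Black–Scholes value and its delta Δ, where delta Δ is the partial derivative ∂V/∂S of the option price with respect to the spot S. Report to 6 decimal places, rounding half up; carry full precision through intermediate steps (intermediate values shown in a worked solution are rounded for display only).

σ√T = 0.2028·√1.481 = 0.246800
d₁ = (ln(S/K) + (r+σ²/2)T) / (σ√T) = (ln(67.05/84.95) + (0.051+0.2028²/2)·1.481) / 0.246800 = (-0.236624 + 0.105986) / 0.246800 = -0.529327
d₂ = d₁ − σ√T = -0.529327 − 0.246800 = -0.776127
e^{−rT} = 0.927251
N(d₁) = 0.298289,  N(d₂) = 0.218837
Call price V = S·N(d₁) − K·e^{−rT}·N(d₂) = 20.000292 − 17.237773 = 2.762519
Δ = N(d₁) = 0.298289

price = 2.762519
Δ = 0.298289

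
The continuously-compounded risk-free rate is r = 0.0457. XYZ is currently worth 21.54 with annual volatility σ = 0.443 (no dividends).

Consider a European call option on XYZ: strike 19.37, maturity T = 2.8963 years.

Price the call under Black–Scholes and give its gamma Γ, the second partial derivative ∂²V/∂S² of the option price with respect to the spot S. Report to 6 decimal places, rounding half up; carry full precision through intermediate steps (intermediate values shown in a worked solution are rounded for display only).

price = 8.208752
Γ = 0.019317

σ√T = 0.443·√2.8963 = 0.753920
d₁ = (ln(S/K) + (r+σ²/2)T) / (σ√T) = (ln(21.54/19.37) + (0.0457+0.443²/2)·2.8963) / 0.753920 = (0.106186 + 0.416559) / 0.753920 = 0.693369
d₂ = d₁ − σ√T = 0.693369 − 0.753920 = -0.060551
e^{−rT} = 0.876025
N(d₁) = 0.755961,  N(d₂) = 0.475858
Call price V = S·N(d₁) − K·e^{−rT}·N(d₂) = 16.283400 − 8.074649 = 8.208752
φ(d₁) = (1/√(2π))·e^{−d₁²/2} = 0.313700
Γ = φ(d₁) / (S·σ·√T) = 0.019317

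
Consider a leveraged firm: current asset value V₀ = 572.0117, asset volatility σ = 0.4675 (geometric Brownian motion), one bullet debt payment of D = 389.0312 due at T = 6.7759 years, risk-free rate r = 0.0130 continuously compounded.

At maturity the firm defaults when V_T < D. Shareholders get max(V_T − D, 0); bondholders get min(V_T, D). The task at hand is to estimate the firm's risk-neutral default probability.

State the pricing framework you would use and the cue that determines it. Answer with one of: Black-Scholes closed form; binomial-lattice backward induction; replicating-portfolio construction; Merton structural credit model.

framework: Merton structural credit model

Key observation: assets follow a GBM and default happens iff V_T < 389.0312; valuing claims on that split (equity as a call, risky debt as the residual) is the structural model's definition.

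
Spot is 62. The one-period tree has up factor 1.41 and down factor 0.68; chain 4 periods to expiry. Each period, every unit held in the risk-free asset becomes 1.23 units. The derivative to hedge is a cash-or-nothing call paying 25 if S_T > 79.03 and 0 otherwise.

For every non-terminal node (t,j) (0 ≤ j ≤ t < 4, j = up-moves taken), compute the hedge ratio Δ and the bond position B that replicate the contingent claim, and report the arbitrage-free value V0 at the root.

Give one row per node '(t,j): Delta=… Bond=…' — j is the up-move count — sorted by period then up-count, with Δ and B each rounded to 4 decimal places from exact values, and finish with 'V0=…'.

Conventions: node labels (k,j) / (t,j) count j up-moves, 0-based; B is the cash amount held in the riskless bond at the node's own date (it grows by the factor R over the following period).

(0,0): Delta=0.1246 Bond=0.3991
(1,0): Delta=0.3048 Bond=-7.1038
(1,1): Delta=0.0962 Bond=2.9764
(2,0): Delta=0.0000 Bond=0.0000
(2,1): Delta=0.3529 Bond=-11.5973
(2,2): Delta=0.0557 Bond=8.6545
(3,0): Delta=0.0000 Bond=0.0000
(3,1): Delta=0.0000 Bond=0.0000
(3,2): Delta=0.4086 Bond=-18.9331
(3,3): Delta=0.0000 Bond=20.3252
V0=8.1268

Under the risk-neutral measure, an up-move has probability p* = (R−d)/(u−d) = 0.7534 and values discount at R = 1.23.
Payoffs at expiry: V(4,0)=0.0000, V(4,1)=0.0000, V(4,2)=0.0000, V(4,3)=25.0000, V(4,4)=25.0000
(3,0): S=19.4948. Δ = (V_up−V_dn)/(S_up−S_dn) = (0.0000−0.0000)/(27.4876−13.2565) = 0.0000. V = [p*·0.0000 + (1−p*)·0.0000]/1.23 = 0.0000. B = V − Δ·S = 0.0000.
(3,1): S=40.4230. Δ = (V_up−V_dn)/(S_up−S_dn) = (0.0000−0.0000)/(56.9964−27.4876) = 0.0000. V = [p*·0.0000 + (1−p*)·0.0000]/1.23 = 0.0000. B = V − Δ·S = 0.0000.
(3,2): S=83.8183. Δ = (V_up−V_dn)/(S_up−S_dn) = (25.0000−0.0000)/(118.1838−56.9964) = 0.4086. V = [p*·25.0000 + (1−p*)·0.0000]/1.23 = 15.3135. B = V − Δ·S = -18.9331.
(3,3): S=173.7997. Δ = (V_up−V_dn)/(S_up−S_dn) = (25.0000−25.0000)/(245.0576−118.1838) = 0.0000. V = [p*·25.0000 + (1−p*)·25.0000]/1.23 = 20.3252. B = V − Δ·S = 20.3252.
(2,0): S=28.6688. Δ = (V_up−V_dn)/(S_up−S_dn) = (0.0000−0.0000)/(40.4230−19.4948) = 0.0000. V = [p*·0.0000 + (1−p*)·0.0000]/1.23 = 0.0000. B = V − Δ·S = 0.0000.
(2,1): S=59.4456. Δ = (V_up−V_dn)/(S_up−S_dn) = (15.3135−0.0000)/(83.8183−40.4230) = 0.3529. V = [p*·15.3135 + (1−p*)·0.0000]/1.23 = 9.3801. B = V − Δ·S = -11.5973.
(2,2): S=123.2622. Δ = (V_up−V_dn)/(S_up−S_dn) = (20.3252−15.3135)/(173.7997−83.8183) = 0.0557. V = [p*·20.3252 + (1−p*)·15.3135]/1.23 = 15.5199. B = V − Δ·S = 8.6545.
(1,0): S=42.1600. Δ = (V_up−V_dn)/(S_up−S_dn) = (9.3801−0.0000)/(59.4456−28.6688) = 0.3048. V = [p*·9.3801 + (1−p*)·0.0000]/1.23 = 5.7457. B = V − Δ·S = -7.1038.
(1,1): S=87.4200. Δ = (V_up−V_dn)/(S_up−S_dn) = (15.5199−9.3801)/(123.2622−59.4456) = 0.0962. V = [p*·15.5199 + (1−p*)·9.3801]/1.23 = 11.3870. B = V − Δ·S = 2.9764.
(0,0): S=62.0000. Δ = (V_up−V_dn)/(S_up−S_dn) = (11.3870−5.7457)/(87.4200−42.1600) = 0.1246. V = [p*·11.3870 + (1−p*)·5.7457]/1.23 = 8.1268. B = V − Δ·S = 0.3991.
Verification: the root portfolio costs Δ(0,0)·S0 + B(0,0) = 8.1268, matching V0.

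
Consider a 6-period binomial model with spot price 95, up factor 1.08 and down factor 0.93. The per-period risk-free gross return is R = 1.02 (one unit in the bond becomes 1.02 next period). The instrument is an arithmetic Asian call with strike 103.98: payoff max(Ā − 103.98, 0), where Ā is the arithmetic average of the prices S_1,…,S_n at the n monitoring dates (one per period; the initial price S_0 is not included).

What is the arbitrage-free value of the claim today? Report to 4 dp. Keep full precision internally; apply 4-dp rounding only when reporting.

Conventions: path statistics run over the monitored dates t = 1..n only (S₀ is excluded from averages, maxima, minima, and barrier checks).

Risk-neutral up-probability p* = (R−d)/(u−d) = (1.02−0.93)/(1.08−0.93) = 0.6000; the claim prices as the p*-weighted sum of path payoffs discounted by R^6.
Enumerate all 2^6 = 64 price paths (U = up ×1.08, D = down ×0.93); each path with k up-moves has probability p*^k·(1−p*)^(6−k).
DDDDDD: Ā=74.2581, payoff=0.0000, prob=0.004096
UDDDDD: Ā=86.2353, payoff=0.0000, prob=0.006144
DUDDDD: Ā=83.8603, payoff=0.0000, prob=0.006144
UUDDDD: Ā=97.3861, payoff=0.0000, prob=0.009216
DDUDDD: Ā=81.6515, payoff=0.0000, prob=0.006144
UDUDDD: Ā=94.8211, payoff=0.0000, prob=0.009216
DUUDDD: Ā=92.4461, payoff=0.0000, prob=0.009216
UUUDDD: Ā=107.3568, payoff=3.3768, prob=0.013824
DDDUDD: Ā=79.5974, payoff=0.0000, prob=0.006144
UDDUDD: Ā=92.4357, payoff=0.0000, prob=0.009216
DUDUDD: Ā=90.0607, payoff=0.0000, prob=0.009216
UUDUDD: Ā=104.5866, payoff=0.6066, prob=0.013824
DDUUDD: Ā=87.8519, payoff=0.0000, prob=0.009216
UDUUDD: Ā=102.0216, payoff=0.0000, prob=0.013824
DUUUDD: Ā=99.6466, payoff=0.0000, prob=0.013824
UUUUDD: Ā=115.7186, payoff=11.7386, prob=0.020736
DDDDUD: Ā=77.6870, payoff=0.0000, prob=0.006144
UDDDUD: Ā=90.2172, payoff=0.0000, prob=0.009216
DUDDUD: Ā=87.8422, payoff=0.0000, prob=0.009216
UUDDUD: Ā=102.0103, payoff=0.0000, prob=0.013824
DDUDUD: Ā=85.6334, payoff=0.0000, prob=0.009216
UDUDUD: Ā=99.4453, payoff=0.0000, prob=0.013824
DUUDUD: Ā=97.0703, payoff=0.0000, prob=0.013824
UUUDUD: Ā=112.7268, payoff=8.7468, prob=0.020736
DDDUUD: Ā=83.5793, payoff=0.0000, prob=0.009216
UDDUUD: Ā=97.0598, payoff=0.0000, prob=0.013824
DUDUUD: Ā=94.6848, payoff=0.0000, prob=0.013824
UUDUUD: Ā=109.9566, payoff=5.9766, prob=0.020736
DDUUUD: Ā=92.4761, payoff=0.0000, prob=0.013824
UDUUUD: Ā=107.3916, payoff=3.4116, prob=0.020736
DUUUUD: Ā=105.0166, payoff=1.0366, prob=0.020736
UUUUUD: Ā=121.9547, payoff=17.9747, prob=0.031104
DDDDDU: Ā=75.9104, payoff=0.0000, prob=0.006144
UDDDDU: Ā=88.1540, payoff=0.0000, prob=0.009216
DUDDDU: Ā=85.7790, payoff=0.0000, prob=0.009216
UUDDDU: Ā=99.6143, payoff=0.0000, prob=0.013824
DDUDDU: Ā=83.5703, payoff=0.0000, prob=0.009216
UDUDDU: Ā=97.0493, payoff=0.0000, prob=0.013824
DUUDDU: Ā=94.6743, payoff=0.0000, prob=0.013824
UUUDDU: Ā=109.9444, payoff=5.9644, prob=0.020736
DDDUDU: Ā=81.5161, payoff=0.0000, prob=0.009216
UDDUDU: Ā=94.6639, payoff=0.0000, prob=0.013824
DUDUDU: Ā=92.2889, payoff=0.0000, prob=0.013824
UUDUDU: Ā=107.1742, payoff=3.1942, prob=0.020736
DDUUDU: Ā=90.0801, payoff=0.0000, prob=0.013824
UDUUDU: Ā=104.6092, payoff=0.6292, prob=0.020736
DUUUDU: Ā=102.2342, payoff=0.0000, prob=0.020736
UUUUDU: Ā=118.7236, payoff=14.7436, prob=0.031104
DDDDUU: Ā=79.6058, payoff=0.0000, prob=0.009216
UDDDUU: Ā=92.4454, payoff=0.0000, prob=0.013824
DUDDUU: Ā=90.0704, payoff=0.0000, prob=0.013824
UUDDUU: Ā=104.5979, payoff=0.6179, prob=0.020736
DDUDUU: Ā=87.8617, payoff=0.0000, prob=0.013824
UDUDUU: Ā=102.0329, payoff=0.0000, prob=0.020736
DUUDUU: Ā=99.6579, payoff=0.0000, prob=0.020736
UUUDUU: Ā=115.7318, payoff=11.7518, prob=0.031104
DDDUUU: Ā=85.8075, payoff=0.0000, prob=0.013824
UDDUUU: Ā=99.6475, payoff=0.0000, prob=0.020736
DUDUUU: Ā=97.2725, payoff=0.0000, prob=0.020736
UUDUUU: Ā=112.9616, payoff=8.9816, prob=0.031104
DDUUUU: Ā=95.0637, payoff=0.0000, prob=0.020736
UDUUUU: Ā=110.3966, payoff=6.4166, prob=0.031104
DUUUUU: Ā=108.0216, payoff=4.0416, prob=0.031104
UUUUUU: Ā=125.4444, payoff=21.4644, prob=0.046656
Price = Σ prob·payoff / R^6 = 3.901079 / 1.126162 = 3.4640

price = 3.4640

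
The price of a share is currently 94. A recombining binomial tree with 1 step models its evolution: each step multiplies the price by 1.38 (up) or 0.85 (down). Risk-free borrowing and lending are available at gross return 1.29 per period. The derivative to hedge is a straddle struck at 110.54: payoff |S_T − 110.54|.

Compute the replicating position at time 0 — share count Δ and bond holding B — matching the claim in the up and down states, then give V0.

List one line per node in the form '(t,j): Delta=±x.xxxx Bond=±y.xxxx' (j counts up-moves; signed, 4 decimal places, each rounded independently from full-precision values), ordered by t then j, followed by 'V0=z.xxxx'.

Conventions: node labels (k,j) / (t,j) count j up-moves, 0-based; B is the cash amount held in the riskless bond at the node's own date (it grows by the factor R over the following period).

Arbitrage-free pricing uses the up-move probability p* = (R−d)/(u−d) = 0.8302, discounting each step at R = 1.29.
Expiry values: V(1,0)=30.6400, V(1,1)=19.1800
Node (0,0) S=94.0000: V=(p*·19.1800+(1−p*)·30.6400)/1.29=16.3768; Δ=(19.1800−30.6400)/(129.7200−79.9000)=-0.2300; B=V−Δ·S=37.9994
Verification: the root portfolio costs Δ(0,0)·S0 + B(0,0) = 16.3768, matching V0.

(0,0): Delta=-0.2300 Bond=37.9994
V0=16.3768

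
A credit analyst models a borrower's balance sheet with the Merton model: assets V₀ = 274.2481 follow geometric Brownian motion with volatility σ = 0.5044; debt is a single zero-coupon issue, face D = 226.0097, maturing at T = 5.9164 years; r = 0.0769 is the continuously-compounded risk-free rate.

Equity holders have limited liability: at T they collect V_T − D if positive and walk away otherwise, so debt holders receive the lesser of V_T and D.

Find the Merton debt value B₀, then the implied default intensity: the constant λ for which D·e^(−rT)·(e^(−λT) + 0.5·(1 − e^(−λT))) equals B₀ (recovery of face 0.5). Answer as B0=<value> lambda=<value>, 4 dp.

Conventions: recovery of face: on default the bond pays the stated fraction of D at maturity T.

Apply the equity-as-call identities (strike 226.0097, horizon 5.9164 years):
d₁ = [ln(V₀/D) + (r + σ²/2)T] / (σ√T)
   = [ln(274.2481/226.0097) + (0.0769 + 0.5·0.5044²)·5.9164] / (0.5044·√5.9164)
   = [0.193455 + 1.207595] / 1.226885 = 1.141957
d₂ = d₁ − σ√T = 1.141957 − 1.226885 = -0.084928
N(d₁) = 0.873264,  N(d₂) = 0.466159,  e^(−rT) = 0.634466
E₀ = V₀·N(d₁) − D·e^(−rT)·N(d₂)
   = 274.2481·0.873264 − 226.0097·0.634466·0.466159 = 172.645843
B₀ = V₀ − E₀ = 274.2481 − 172.645843 = 101.602257
e^(−λT) = (B₀·e^(rT)/D − 0.5)/(1 − 0.5) = (101.6023·1.576128/226.0097 − 0.5)/0.5 = 0.41709159
λ = −ln(0.41709159)/5.9164 = 0.147801

B0=101.6023 lambda=0.1478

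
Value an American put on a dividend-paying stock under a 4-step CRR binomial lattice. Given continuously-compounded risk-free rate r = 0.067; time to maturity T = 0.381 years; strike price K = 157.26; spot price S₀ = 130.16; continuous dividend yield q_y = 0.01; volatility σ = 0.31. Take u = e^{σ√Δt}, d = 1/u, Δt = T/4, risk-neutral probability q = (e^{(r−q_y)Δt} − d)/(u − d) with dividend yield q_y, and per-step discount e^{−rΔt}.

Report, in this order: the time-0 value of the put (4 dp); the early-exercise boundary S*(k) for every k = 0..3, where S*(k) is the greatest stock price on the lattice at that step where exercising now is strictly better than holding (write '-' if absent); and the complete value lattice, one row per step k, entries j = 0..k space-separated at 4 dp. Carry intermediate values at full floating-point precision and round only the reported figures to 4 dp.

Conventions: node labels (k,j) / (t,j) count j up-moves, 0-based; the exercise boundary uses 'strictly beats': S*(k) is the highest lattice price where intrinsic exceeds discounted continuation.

params: Δt=0.09525 u=1.10040 d=0.90876 q=0.50451 e^(-rΔt)=0.99364
t_4 payoffs: 68.4883 49.7680 27.1000 0.0000 0.0000
t_3: node(3,0) S=97.6844 payoff=59.5756 vs cont=58.6682 → 59.5756 [stop]  node(3,1) S=118.2842 payoff=38.9758 vs cont=38.0880 → 38.9758 [stop]  node(3,2) S=143.2281 payoff=14.0319 vs cont=13.3424 → 14.0319 [stop]  node(3,3) S=173.4322 payoff=0.0000 vs cont=0.0000 → 0.0000 [wait]  ⇒ S*(3)=143.2281
t_2: node(2,0) S=107.4920 payoff=49.7680 vs cont=48.8699 → 49.7680 [stop]  node(2,1) S=130.1600 payoff=27.1000 vs cont=26.2235 → 27.1000 [stop]  node(2,2) S=157.6083 payoff=0.0000 vs cont=6.9085 → 6.9085 [wait]  ⇒ S*(2)=130.1600
t_1: node(1,0) S=118.2842 payoff=38.9758 vs cont=38.0880 → 38.9758 [stop]  node(1,1) S=143.2281 payoff=14.0319 vs cont=16.8056 → 16.8056 [wait]  ⇒ S*(1)=118.2842
t_0: node(0,0) S=130.1600 payoff=27.1000 vs cont=27.6140 → 27.6140 [wait]  ⇒ S*(0)=-

price = 27.6140
boundary = - 118.2842 130.1600 143.2281
tree:
27.6140
38.9758 16.8056
49.7680 27.1000 6.9085
59.5756 38.9758 14.0319 0.0000
68.4883 49.7680 27.1000 0.0000 0.0000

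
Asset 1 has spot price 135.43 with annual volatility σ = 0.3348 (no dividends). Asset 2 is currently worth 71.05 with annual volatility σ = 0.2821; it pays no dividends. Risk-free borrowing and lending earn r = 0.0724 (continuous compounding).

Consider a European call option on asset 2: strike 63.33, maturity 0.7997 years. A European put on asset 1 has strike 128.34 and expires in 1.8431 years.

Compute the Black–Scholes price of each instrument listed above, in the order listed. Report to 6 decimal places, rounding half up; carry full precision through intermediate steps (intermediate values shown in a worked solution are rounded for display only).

price(asset 2 call K=63.33) = 13.679027
price(asset 1 put K=128.34) = 12.532369

[asset 2 call K=63.33]
σ√T = 0.2821·√0.7997 = 0.252271
d₁ = (ln(S/K) + (r+σ²/2)T) / (σ√T) = (ln(71.05/63.33) + (0.0724+0.2821²/2)·0.7997) / 0.252271 = (0.115025 + 0.089719) / 0.252271 = 0.811602
d₂ = d₁ − σ√T = 0.811602 − 0.252271 = 0.559331
e^{−rT} = 0.943746
N(d₁) = 0.791490,  N(d₂) = 0.712032
price = S·N(d₁) − K·e^{−rT}·N(d₂) = 56.235354 − 42.556327 = 13.679027
[asset 1 put K=128.34]
σ√T = 0.3348·√1.8431 = 0.454527
d₁ = (ln(S/K) + (r+σ²/2)T) / (σ√T) = (ln(135.43/128.34) + (0.0724+0.3348²/2)·1.8431) / 0.454527 = (0.053772 + 0.236738) / 0.454527 = 0.639147
d₂ = d₁ − σ√T = 0.639147 − 0.454527 = 0.184620
e^{−rT} = 0.875080
N(−d₁) = 0.261364,  N(−d₂) = 0.426764
price = K·e^{−rT}·N(−d₂) − S·N(−d₁) = 47.928835 − 35.396466 = 12.532369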